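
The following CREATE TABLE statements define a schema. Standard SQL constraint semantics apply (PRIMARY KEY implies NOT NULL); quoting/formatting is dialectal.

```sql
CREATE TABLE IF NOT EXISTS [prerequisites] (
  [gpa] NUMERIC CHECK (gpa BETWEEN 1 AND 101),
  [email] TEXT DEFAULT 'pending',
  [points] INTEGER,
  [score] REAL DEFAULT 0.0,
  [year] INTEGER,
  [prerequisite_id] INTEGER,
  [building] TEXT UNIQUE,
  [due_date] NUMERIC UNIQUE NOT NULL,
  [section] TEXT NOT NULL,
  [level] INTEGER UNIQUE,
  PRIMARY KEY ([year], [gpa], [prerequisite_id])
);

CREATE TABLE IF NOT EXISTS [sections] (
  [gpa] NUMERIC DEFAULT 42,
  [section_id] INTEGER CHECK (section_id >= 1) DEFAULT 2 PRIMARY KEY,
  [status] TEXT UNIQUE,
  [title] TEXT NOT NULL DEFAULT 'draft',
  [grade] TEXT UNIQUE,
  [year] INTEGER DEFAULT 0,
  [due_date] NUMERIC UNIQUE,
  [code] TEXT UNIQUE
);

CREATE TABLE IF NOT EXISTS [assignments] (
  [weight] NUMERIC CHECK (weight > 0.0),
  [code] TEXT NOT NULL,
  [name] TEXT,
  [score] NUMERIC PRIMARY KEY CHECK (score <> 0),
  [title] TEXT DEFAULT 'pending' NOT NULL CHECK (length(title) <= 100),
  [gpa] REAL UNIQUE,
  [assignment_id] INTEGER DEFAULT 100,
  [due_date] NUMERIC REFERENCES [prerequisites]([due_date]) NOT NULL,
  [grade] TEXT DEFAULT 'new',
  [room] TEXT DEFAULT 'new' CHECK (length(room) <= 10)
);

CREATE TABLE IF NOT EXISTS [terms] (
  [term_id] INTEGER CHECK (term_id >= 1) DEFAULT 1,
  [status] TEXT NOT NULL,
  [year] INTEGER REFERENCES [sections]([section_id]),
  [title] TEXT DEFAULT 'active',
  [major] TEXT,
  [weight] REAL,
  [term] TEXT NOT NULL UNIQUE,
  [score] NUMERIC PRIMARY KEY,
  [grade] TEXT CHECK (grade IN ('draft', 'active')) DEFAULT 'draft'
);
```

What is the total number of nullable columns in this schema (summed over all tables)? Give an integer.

23

prerequisites: 5 nullable (email, points, score, building, level — PK (year, gpa, prerequisite_id) and explicit NOT NULL columns excluded).
sections: 6 nullable (gpa, status, grade, year, due_date, code — PK (section_id) and explicit NOT NULL columns excluded).
assignments: 6 nullable (weight, name, gpa, assignment_id, grade, room — PK (score) and explicit NOT NULL columns excluded).
terms: 6 nullable (term_id, year, title, major, weight, grade — PK (score) and explicit NOT NULL columns excluded).
Total: 5 + 6 + 6 + 6 = 23.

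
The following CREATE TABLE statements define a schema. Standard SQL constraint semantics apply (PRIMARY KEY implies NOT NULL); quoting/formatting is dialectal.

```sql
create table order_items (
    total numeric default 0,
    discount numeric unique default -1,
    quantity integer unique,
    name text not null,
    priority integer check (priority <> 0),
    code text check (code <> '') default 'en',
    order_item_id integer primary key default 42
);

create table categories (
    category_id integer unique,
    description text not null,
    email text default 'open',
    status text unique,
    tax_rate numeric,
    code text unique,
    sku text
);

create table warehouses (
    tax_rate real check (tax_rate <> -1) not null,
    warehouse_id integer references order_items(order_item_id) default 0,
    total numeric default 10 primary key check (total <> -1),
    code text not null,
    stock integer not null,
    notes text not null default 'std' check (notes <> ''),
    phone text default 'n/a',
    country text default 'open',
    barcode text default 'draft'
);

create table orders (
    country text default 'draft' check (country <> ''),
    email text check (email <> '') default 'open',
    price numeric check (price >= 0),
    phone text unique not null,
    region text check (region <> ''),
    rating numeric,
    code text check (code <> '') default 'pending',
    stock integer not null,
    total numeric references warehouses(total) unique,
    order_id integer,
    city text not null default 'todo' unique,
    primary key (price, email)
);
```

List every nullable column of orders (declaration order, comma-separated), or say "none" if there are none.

country, region, rating, code, total, order_id

- country: CHECK does not forbid NULL (a CHECK constraint passes when its expression is NULL) → nullable.
- email: part of the PRIMARY KEY, which implies NOT NULL → not nullable.
- price: part of the PRIMARY KEY, which implies NOT NULL → not nullable.
- phone: declared NOT NULL → not nullable.
- region: CHECK does not forbid NULL (a CHECK constraint passes when its expression is NULL) → nullable.
- rating: no NOT NULL constraint applies → nullable.
- code: CHECK does not forbid NULL (a CHECK constraint passes when its expression is NULL) → nullable.
- stock: declared NOT NULL → not nullable.
- total: a foreign key column may be NULL unless separately constrained → nullable.
- order_id: no NOT NULL constraint applies → nullable.
- city: declared NOT NULL → not nullable.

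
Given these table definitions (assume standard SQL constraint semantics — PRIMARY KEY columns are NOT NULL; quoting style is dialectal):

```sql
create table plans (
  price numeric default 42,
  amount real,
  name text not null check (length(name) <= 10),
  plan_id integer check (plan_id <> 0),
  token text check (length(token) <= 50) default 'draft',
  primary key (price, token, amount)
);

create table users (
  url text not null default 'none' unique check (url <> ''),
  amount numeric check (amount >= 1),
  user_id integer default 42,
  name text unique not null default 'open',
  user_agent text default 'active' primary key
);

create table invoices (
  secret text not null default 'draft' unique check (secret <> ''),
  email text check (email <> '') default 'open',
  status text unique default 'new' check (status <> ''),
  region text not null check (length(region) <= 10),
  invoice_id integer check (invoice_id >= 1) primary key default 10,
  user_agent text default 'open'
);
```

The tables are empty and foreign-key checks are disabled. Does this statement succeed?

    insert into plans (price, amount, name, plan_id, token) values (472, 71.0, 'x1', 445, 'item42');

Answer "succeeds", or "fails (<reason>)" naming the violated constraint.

NOT NULL columns: amount is supplied; name is supplied; price is supplied; token is supplied.
CHECK constraints: 'x1' satisfies (length(name) <= 10); 445 satisfies (plan_id <> 0); 'item42' satisfies (length(token) <= 50).
No constraint is violated.

succeeds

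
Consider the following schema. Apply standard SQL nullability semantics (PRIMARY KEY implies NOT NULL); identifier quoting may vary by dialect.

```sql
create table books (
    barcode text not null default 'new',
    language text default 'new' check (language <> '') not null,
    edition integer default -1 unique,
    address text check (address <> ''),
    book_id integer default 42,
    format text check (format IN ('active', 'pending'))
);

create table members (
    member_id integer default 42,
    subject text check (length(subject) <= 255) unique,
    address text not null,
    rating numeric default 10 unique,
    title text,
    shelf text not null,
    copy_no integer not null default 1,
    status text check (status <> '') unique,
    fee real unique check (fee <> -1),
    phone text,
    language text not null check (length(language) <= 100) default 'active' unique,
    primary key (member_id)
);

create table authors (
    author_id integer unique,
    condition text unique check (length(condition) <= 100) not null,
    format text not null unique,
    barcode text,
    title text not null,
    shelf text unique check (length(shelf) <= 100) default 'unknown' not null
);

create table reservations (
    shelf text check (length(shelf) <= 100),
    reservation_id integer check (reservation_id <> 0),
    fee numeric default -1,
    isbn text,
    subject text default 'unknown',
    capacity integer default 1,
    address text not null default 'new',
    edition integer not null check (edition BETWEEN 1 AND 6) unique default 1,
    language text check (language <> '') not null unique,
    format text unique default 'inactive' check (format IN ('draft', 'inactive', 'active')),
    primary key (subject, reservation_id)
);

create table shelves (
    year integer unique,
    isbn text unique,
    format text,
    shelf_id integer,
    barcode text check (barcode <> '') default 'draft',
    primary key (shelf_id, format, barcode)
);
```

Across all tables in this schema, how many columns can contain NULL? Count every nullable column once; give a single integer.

books: 4 nullable (edition, address, book_id, format — PK none and explicit NOT NULL columns excluded).
members: 6 nullable (subject, rating, title, status, fee, phone — PK (member_id) and explicit NOT NULL columns excluded).
authors: 2 nullable (author_id, barcode — PK none and explicit NOT NULL columns excluded).
reservations: 5 nullable (shelf, fee, isbn, capacity, format — PK (subject, reservation_id) and explicit NOT NULL columns excluded).
shelves: 2 nullable (year, isbn — PK (shelf_id, format, barcode) and explicit NOT NULL columns excluded).
Total: 4 + 6 + 2 + 5 + 2 = 19.

19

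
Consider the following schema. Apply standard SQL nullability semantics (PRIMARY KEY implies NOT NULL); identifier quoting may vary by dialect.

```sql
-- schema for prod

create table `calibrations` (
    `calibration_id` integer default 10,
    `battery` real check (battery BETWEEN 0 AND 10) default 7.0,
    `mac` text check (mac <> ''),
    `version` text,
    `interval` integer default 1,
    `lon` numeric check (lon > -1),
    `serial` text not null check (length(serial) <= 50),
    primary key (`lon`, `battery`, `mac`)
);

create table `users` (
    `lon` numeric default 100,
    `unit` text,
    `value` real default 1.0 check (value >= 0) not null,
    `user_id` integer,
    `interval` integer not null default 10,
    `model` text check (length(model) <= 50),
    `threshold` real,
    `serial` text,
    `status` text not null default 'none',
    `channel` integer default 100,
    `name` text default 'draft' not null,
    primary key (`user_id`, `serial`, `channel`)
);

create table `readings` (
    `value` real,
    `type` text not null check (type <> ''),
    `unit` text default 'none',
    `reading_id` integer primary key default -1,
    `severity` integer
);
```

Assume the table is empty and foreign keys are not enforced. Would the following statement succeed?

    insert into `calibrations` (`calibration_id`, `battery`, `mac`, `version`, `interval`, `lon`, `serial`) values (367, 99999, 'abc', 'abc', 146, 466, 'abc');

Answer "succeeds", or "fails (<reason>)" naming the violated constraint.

The value 99999 for battery violates CHECK (battery BETWEEN 0 AND 10).

fails (CHECK on battery)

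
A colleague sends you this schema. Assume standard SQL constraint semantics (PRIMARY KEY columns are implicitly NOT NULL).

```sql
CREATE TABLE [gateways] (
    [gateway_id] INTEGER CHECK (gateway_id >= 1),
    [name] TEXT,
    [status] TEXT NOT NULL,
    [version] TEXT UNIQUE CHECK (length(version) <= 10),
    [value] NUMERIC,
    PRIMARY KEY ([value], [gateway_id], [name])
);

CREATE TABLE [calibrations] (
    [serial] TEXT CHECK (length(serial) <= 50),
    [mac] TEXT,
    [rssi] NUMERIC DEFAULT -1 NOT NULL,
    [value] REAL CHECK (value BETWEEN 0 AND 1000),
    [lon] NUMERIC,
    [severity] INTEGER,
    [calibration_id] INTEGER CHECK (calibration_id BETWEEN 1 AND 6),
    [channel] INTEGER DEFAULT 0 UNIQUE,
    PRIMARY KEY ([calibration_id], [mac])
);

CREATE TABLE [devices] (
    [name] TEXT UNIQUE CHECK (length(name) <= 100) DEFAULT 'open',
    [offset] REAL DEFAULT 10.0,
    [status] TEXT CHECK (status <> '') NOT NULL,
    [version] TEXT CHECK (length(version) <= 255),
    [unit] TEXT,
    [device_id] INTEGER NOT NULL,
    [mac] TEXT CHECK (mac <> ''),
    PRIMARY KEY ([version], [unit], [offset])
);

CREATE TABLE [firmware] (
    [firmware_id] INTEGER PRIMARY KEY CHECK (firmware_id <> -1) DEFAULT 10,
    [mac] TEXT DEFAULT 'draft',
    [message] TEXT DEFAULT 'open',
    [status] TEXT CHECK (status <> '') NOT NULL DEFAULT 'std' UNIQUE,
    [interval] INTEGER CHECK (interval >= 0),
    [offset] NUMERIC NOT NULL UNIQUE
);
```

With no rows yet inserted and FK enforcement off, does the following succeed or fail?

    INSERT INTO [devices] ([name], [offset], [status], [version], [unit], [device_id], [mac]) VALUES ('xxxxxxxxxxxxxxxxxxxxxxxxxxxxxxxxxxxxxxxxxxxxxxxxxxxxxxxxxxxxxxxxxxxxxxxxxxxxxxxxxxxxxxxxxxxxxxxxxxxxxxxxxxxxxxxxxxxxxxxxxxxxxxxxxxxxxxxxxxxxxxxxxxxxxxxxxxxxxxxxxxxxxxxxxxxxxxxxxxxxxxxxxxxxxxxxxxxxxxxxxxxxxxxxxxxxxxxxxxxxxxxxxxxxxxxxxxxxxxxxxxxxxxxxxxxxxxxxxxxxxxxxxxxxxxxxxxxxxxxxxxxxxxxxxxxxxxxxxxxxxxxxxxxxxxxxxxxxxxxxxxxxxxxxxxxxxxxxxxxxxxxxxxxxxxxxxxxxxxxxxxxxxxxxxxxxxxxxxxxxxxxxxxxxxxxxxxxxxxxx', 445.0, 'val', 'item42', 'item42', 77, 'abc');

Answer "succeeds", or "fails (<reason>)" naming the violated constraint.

fails (CHECK on name)

The value 'xxxxxxxxxxxxxxxxxxxxxxxxxxxxxxxxxxxxxxxxxxxxxxxxxxxxxxxxxxxxxxxxxxxxxxxxxxxxxxxxxxxxxxxxxxxxxxxxxxxxxxxxxxxxxxxxxxxxxxxxxxxxxxxxxxxxxxxxxxxxxxxxxxxxxxxxxxxxxxxxxxxxxxxxxxxxxxxxxxxxxxxxxxxxxxxxxxxxxxxxxxxxxxxxxxxxxxxxxxxxxxxxxxxxxxxxxxxxxxxxxxxxxxxxxxxxxxxxxxxxxxxxxxxxxxxxxxxxxxxxxxxxxxxxxxxxxxxxxxxxxxxxxxxxxxxxxxxxxxxxxxxxxxxxxxxxxxxxxxxxxxxxxxxxxxxxxxxxxxxxxxxxxxxxxxxxxxxxxxxxxxxxxxxxxxxxxxxxxxxx' for name violates CHECK (length(name) <= 100).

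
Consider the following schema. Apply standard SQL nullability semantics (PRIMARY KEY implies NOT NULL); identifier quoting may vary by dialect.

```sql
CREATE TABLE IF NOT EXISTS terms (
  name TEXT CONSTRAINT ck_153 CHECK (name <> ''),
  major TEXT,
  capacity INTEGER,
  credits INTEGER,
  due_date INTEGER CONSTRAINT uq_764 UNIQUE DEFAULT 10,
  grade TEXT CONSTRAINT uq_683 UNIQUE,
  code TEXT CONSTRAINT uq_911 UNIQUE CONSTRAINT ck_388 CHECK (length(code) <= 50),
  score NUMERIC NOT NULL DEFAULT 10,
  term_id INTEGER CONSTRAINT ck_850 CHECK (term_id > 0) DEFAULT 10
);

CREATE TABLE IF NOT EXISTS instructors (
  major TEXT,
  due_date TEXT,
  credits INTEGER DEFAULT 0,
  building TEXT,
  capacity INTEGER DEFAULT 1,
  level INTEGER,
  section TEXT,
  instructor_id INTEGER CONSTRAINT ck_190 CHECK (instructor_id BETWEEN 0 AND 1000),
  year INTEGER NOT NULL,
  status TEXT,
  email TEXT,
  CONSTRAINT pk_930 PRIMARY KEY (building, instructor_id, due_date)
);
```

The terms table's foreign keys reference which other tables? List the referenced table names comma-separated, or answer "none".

No column in terms has a REFERENCES clause.

none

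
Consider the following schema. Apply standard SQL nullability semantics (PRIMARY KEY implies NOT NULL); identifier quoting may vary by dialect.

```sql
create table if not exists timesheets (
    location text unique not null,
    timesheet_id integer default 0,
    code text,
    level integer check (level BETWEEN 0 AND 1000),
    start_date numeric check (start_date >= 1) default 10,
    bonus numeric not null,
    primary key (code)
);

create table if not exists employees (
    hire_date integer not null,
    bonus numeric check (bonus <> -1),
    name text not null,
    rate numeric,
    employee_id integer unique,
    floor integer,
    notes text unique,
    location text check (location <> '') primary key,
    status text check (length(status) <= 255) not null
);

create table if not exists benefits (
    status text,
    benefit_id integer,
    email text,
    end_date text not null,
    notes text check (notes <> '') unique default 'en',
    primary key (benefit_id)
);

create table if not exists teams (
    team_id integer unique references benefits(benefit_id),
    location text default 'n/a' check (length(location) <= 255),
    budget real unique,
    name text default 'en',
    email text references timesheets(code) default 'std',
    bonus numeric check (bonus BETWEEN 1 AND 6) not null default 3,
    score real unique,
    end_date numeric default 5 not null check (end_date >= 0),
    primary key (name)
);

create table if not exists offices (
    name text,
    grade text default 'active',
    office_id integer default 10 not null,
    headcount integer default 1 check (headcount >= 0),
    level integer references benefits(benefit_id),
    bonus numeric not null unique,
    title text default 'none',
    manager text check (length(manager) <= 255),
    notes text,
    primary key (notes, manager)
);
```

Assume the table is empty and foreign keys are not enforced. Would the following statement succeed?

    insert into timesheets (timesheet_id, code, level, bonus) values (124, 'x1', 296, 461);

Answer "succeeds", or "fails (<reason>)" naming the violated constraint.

fails (NOT NULL on location)

location is omitted from the column list and has no DEFAULT, so it would receive NULL.
But location is declared NOT NULL.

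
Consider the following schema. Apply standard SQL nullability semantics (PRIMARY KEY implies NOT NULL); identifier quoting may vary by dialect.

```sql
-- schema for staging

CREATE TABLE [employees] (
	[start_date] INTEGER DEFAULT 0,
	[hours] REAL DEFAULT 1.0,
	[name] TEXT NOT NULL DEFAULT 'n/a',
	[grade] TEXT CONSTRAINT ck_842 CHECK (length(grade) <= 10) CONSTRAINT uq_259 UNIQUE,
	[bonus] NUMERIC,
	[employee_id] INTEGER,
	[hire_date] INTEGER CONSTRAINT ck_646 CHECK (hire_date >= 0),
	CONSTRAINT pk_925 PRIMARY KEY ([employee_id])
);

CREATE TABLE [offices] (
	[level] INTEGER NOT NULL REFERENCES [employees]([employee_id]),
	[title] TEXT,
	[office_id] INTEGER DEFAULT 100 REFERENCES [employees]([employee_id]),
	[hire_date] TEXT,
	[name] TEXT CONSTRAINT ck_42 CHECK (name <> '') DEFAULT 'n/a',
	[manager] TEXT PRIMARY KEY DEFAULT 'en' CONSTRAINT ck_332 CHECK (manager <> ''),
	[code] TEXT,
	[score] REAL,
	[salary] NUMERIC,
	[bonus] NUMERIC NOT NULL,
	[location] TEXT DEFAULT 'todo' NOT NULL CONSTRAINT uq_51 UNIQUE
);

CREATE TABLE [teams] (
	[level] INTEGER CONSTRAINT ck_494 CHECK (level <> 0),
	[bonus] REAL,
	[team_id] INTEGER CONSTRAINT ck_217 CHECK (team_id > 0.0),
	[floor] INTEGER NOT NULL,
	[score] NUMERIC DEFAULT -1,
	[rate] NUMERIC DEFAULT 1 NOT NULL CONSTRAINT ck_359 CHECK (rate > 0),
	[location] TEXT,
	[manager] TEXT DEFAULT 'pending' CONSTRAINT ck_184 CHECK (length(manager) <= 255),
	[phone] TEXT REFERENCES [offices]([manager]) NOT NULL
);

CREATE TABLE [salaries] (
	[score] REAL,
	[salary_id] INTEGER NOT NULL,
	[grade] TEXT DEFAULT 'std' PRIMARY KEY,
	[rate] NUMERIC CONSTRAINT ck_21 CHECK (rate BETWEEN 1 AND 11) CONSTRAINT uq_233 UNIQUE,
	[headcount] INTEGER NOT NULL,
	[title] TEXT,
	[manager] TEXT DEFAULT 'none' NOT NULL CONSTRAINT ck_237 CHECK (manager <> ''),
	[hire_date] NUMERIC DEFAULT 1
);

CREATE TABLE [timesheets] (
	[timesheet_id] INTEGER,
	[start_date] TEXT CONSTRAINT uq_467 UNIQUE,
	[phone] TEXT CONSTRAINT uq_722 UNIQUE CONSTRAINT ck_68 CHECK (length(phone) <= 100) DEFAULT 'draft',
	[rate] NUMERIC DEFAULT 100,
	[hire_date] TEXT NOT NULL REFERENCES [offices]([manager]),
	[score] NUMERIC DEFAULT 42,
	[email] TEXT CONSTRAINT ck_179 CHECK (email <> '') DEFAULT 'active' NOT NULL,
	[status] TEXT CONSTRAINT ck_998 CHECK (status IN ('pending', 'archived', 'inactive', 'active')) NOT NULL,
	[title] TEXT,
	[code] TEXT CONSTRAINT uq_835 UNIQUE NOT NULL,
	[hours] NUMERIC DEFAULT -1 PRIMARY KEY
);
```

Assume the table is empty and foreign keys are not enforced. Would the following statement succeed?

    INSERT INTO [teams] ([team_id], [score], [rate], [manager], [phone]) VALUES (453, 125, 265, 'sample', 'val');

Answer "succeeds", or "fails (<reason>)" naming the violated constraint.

floor is omitted from the column list and has no DEFAULT, so it would receive NULL.
But floor is declared NOT NULL.

fails (NOT NULL on floor)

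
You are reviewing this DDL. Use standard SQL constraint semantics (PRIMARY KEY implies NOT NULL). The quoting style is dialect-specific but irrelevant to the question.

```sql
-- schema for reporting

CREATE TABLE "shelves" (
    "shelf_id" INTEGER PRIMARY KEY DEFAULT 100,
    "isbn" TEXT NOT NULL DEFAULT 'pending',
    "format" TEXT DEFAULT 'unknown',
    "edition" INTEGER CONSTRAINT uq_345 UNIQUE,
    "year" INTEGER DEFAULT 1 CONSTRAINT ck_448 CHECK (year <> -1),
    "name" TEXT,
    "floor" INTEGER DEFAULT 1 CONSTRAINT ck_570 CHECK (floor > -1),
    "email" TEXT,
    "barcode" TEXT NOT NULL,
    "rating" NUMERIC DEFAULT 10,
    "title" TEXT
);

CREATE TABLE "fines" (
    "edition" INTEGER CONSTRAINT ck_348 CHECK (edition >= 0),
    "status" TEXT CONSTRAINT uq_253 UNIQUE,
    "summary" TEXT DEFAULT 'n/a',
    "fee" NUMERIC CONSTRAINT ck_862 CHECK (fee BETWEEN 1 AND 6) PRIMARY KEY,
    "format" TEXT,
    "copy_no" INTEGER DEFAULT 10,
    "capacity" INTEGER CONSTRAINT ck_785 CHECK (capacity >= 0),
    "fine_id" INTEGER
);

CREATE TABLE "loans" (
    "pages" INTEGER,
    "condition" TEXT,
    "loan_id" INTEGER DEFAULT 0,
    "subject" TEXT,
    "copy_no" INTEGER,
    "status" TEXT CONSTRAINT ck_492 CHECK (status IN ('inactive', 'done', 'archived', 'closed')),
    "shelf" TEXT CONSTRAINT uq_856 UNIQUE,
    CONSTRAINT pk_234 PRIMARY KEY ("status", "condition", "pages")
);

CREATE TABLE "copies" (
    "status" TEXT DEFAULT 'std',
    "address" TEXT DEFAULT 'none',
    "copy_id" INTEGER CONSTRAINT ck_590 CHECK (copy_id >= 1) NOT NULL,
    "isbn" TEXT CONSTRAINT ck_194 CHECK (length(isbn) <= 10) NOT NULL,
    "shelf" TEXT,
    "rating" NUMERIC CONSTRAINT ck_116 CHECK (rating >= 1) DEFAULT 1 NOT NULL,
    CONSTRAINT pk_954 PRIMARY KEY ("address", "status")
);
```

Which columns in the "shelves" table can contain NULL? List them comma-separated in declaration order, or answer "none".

format, edition, year, name, floor, email, rating, title

- shelf_id: part of the PRIMARY KEY, which implies NOT NULL → not nullable.
- isbn: declared NOT NULL → not nullable.
- format: DEFAULT only fills an omitted column; an explicit NULL is still allowed → nullable.
- edition: UNIQUE does not imply NOT NULL → nullable.
- year: CHECK does not forbid NULL (a CHECK constraint passes when its expression is NULL) → nullable.
- name: no NOT NULL constraint applies → nullable.
- floor: CHECK does not forbid NULL (a CHECK constraint passes when its expression is NULL) → nullable.
- email: no NOT NULL constraint applies → nullable.
- barcode: declared NOT NULL → not nullable.
- rating: DEFAULT only fills an omitted column; an explicit NULL is still allowed → nullable.
- title: no NOT NULL constraint applies → nullable.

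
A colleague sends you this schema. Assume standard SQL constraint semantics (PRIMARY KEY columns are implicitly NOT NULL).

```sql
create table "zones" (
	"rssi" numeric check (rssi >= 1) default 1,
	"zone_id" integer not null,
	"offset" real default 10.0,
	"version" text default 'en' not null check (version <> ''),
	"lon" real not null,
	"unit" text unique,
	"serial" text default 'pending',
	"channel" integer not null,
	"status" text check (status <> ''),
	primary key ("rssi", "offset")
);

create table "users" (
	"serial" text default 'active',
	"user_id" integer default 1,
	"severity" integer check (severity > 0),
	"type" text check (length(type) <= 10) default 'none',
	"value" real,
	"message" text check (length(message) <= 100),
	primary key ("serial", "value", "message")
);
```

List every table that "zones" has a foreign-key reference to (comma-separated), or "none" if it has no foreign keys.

none

No column in zones has a REFERENCES clause.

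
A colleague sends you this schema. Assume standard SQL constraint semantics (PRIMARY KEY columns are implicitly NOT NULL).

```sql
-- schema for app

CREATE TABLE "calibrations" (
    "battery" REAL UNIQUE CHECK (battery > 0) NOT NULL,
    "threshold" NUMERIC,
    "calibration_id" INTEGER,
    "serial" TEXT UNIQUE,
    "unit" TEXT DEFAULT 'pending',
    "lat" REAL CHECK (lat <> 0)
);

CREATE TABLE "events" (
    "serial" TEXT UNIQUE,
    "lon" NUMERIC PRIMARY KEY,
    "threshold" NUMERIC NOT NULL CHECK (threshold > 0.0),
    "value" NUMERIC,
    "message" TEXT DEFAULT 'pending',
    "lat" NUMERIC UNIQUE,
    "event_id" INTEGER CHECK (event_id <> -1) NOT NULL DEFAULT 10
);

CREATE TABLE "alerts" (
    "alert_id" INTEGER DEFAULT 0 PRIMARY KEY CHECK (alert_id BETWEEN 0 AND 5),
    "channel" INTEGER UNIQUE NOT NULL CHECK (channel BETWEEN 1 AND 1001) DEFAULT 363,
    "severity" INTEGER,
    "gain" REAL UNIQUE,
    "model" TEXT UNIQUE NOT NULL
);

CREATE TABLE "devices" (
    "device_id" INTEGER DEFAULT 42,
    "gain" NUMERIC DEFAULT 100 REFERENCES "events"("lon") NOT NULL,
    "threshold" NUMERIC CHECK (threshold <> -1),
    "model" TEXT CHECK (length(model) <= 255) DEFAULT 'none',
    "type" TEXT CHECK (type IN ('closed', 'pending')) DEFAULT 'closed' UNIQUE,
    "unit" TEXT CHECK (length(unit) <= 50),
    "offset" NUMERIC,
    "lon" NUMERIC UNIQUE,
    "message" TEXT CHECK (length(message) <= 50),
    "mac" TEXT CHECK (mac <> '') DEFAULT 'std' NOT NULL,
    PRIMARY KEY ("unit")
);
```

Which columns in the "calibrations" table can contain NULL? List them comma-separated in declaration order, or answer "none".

- battery: declared NOT NULL → not nullable.
- threshold: no NOT NULL constraint applies → nullable.
- calibration_id: no NOT NULL constraint applies → nullable.
- serial: UNIQUE does not imply NOT NULL → nullable.
- unit: DEFAULT only fills an omitted column; an explicit NULL is still allowed → nullable.
- lat: CHECK does not forbid NULL (a CHECK constraint passes when its expression is NULL) → nullable.

threshold, calibration_id, serial, unit, lat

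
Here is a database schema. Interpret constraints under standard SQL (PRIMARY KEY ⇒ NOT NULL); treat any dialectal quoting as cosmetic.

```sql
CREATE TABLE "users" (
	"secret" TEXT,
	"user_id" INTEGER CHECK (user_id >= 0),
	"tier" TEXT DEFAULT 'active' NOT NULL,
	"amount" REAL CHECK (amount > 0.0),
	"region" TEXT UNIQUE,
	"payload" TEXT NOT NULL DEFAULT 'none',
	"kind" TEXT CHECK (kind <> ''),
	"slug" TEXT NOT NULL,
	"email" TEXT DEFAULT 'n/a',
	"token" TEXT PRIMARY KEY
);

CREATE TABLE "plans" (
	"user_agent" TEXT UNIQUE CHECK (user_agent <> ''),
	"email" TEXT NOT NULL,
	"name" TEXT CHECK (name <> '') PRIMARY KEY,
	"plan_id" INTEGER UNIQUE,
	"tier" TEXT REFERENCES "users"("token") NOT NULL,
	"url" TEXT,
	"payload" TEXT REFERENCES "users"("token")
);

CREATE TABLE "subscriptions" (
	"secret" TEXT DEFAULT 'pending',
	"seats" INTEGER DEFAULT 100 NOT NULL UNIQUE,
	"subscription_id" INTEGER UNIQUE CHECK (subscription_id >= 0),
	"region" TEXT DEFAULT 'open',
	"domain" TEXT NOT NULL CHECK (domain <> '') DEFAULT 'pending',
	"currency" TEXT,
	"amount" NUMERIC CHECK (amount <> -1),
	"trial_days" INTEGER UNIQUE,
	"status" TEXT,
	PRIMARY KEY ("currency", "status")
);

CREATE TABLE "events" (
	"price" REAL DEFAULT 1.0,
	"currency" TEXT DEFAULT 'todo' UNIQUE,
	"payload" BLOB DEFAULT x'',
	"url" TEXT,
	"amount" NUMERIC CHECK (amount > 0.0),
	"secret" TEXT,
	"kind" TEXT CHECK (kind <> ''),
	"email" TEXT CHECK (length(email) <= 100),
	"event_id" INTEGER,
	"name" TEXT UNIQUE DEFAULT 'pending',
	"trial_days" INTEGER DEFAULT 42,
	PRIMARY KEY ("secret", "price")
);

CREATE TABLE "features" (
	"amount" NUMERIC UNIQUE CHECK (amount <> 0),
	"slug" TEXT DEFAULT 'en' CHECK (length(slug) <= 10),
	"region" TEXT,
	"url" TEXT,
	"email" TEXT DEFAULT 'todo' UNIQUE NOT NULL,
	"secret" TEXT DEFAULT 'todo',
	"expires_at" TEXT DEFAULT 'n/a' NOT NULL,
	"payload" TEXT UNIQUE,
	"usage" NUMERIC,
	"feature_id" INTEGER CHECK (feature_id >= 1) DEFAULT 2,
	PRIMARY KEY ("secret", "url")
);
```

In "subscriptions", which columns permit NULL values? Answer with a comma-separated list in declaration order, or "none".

- secret: DEFAULT only fills an omitted column; an explicit NULL is still allowed → nullable.
- seats: declared NOT NULL → not nullable.
- subscription_id: CHECK does not forbid NULL (a CHECK constraint passes when its expression is NULL) → nullable.
- region: DEFAULT only fills an omitted column; an explicit NULL is still allowed → nullable.
- domain: declared NOT NULL → not nullable.
- currency: part of the PRIMARY KEY, which implies NOT NULL → not nullable.
- amount: CHECK does not forbid NULL (a CHECK constraint passes when its expression is NULL) → nullable.
- trial_days: UNIQUE does not imply NOT NULL → nullable.
- status: part of the PRIMARY KEY, which implies NOT NULL → not nullable.

secret, subscription_id, region, amount, trial_days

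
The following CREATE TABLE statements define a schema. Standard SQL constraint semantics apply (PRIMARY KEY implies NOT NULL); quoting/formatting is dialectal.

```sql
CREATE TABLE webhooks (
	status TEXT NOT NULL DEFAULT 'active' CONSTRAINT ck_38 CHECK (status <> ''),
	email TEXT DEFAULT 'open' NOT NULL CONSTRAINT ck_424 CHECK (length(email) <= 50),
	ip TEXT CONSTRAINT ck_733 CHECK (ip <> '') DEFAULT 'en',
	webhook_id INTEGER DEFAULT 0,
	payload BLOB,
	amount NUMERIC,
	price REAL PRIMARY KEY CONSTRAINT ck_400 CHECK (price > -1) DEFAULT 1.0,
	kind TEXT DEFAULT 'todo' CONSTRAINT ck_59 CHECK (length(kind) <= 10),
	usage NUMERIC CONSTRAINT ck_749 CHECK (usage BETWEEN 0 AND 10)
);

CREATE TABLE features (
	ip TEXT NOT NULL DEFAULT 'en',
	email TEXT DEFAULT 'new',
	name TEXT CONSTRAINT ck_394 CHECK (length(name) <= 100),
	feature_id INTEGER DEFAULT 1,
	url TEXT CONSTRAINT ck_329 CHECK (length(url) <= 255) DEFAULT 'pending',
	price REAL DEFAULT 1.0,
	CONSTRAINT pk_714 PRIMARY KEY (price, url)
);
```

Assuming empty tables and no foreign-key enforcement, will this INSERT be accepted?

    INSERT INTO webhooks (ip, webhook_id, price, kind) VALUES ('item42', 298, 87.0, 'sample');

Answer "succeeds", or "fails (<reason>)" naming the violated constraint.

NOT NULL columns: email defaults to 'open'; price is supplied; status defaults to 'active'.
CHECK constraints: 'item42' satisfies (ip <> ''); 87.0 satisfies (price > -1); 'sample' satisfies (length(kind) <= 10).
No constraint is violated.

succeeds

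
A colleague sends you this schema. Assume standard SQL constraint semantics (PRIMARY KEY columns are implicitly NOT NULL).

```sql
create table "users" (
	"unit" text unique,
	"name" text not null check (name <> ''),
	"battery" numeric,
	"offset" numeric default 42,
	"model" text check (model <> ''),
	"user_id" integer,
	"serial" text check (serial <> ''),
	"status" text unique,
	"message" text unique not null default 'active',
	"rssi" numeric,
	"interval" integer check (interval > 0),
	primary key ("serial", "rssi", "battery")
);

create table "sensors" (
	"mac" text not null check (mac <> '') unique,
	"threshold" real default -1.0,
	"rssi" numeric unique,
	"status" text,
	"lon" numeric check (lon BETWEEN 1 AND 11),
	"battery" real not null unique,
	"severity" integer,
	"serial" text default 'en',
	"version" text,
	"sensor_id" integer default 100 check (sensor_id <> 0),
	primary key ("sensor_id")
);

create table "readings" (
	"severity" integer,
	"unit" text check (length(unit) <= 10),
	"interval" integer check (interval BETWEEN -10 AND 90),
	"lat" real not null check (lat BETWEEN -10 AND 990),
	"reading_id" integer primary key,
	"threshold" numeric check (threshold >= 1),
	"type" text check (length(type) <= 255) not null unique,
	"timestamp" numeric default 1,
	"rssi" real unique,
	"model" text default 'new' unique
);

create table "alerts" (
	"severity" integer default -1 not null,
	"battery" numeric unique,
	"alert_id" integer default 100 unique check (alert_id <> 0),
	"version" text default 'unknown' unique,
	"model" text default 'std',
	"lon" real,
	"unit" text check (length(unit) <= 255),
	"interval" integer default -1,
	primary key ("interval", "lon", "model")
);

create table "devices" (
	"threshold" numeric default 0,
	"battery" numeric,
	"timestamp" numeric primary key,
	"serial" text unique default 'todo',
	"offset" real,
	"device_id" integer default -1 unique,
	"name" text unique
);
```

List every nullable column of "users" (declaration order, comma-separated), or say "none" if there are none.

unit, offset, model, user_id, status, interval

- unit: UNIQUE does not imply NOT NULL → nullable.
- name: declared NOT NULL → not nullable.
- battery: part of the PRIMARY KEY, which implies NOT NULL → not nullable.
- offset: DEFAULT only fills an omitted column; an explicit NULL is still allowed → nullable.
- model: CHECK does not forbid NULL (a CHECK constraint passes when its expression is NULL) → nullable.
- user_id: no NOT NULL constraint applies → nullable.
- serial: part of the PRIMARY KEY, which implies NOT NULL → not nullable.
- status: UNIQUE does not imply NOT NULL → nullable.
- message: declared NOT NULL → not nullable.
- rssi: part of the PRIMARY KEY, which implies NOT NULL → not nullable.
- interval: CHECK does not forbid NULL (a CHECK constraint passes when its expression is NULL) → nullable.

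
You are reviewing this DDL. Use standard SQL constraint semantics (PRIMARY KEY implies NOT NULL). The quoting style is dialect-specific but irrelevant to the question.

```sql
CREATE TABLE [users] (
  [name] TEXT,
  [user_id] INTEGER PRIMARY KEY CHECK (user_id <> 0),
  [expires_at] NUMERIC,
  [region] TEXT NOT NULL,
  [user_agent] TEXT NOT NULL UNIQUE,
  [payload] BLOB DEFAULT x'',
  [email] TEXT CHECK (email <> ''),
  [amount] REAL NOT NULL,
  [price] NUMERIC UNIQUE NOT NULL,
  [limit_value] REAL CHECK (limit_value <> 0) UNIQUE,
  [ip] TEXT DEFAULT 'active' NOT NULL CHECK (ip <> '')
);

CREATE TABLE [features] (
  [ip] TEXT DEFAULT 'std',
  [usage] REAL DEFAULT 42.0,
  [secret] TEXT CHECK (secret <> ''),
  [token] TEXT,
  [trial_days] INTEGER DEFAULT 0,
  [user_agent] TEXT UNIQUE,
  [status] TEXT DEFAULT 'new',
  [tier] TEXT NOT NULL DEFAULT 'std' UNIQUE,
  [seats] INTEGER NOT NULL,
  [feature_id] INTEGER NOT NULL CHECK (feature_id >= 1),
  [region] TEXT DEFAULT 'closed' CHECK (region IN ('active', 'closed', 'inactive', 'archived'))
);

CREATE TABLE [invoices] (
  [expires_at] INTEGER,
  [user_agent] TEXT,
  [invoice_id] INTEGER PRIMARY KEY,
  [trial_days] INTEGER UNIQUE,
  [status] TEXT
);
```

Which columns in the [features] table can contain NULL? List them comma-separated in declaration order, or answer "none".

ip, usage, secret, token, trial_days, user_agent, status, region

- ip: DEFAULT only fills an omitted column; an explicit NULL is still allowed → nullable.
- usage: DEFAULT only fills an omitted column; an explicit NULL is still allowed → nullable.
- secret: CHECK does not forbid NULL (a CHECK constraint passes when its expression is NULL) → nullable.
- token: no NOT NULL constraint applies → nullable.
- trial_days: DEFAULT only fills an omitted column; an explicit NULL is still allowed → nullable.
- user_agent: UNIQUE does not imply NOT NULL → nullable.
- status: DEFAULT only fills an omitted column; an explicit NULL is still allowed → nullable.
- tier: declared NOT NULL → not nullable.
- seats: declared NOT NULL → not nullable.
- feature_id: declared NOT NULL → not nullable.
- region: CHECK does not forbid NULL (a CHECK constraint passes when its expression is NULL) → nullable.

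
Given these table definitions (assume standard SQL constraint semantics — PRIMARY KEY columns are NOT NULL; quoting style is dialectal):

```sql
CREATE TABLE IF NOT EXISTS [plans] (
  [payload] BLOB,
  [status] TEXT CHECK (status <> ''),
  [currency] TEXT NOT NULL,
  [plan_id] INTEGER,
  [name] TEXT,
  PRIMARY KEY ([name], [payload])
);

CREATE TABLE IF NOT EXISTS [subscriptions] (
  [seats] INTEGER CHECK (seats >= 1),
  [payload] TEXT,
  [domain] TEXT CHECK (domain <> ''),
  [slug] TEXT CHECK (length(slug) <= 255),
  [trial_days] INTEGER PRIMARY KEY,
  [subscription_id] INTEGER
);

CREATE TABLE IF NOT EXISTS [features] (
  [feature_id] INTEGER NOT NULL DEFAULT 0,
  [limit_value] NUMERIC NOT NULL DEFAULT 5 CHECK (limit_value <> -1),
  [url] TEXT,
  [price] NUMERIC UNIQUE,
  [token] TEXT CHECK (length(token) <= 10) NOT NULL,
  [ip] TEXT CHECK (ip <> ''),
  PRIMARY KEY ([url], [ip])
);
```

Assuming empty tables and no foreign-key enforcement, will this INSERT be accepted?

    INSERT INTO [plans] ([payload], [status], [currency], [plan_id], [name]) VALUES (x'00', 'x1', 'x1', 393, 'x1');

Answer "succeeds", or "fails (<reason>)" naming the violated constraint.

NOT NULL columns: currency is supplied; name is supplied; payload is supplied.
CHECK constraints: 'x1' satisfies (status <> '').
No constraint is violated.

succeeds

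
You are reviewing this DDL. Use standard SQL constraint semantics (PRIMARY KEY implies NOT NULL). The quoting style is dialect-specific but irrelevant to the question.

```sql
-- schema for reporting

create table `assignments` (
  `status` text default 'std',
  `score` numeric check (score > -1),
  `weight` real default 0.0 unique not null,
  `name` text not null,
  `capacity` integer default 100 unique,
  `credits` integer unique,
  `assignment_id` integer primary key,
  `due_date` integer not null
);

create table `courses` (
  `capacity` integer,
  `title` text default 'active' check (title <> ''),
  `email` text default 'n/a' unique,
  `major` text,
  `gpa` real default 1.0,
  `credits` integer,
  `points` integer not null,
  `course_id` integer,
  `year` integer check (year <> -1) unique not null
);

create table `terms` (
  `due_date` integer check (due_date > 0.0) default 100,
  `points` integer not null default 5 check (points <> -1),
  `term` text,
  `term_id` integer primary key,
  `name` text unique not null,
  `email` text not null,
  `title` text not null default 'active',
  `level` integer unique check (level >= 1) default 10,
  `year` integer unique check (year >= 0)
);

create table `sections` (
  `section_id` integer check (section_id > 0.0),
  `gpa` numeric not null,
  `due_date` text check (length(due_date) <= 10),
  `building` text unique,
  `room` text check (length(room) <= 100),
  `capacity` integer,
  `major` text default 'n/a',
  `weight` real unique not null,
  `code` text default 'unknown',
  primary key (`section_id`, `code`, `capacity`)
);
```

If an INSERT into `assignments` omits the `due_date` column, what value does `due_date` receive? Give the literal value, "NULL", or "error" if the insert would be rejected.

error

due_date has no DEFAULT clause.
Omitting it would insert NULL, but it is declared NOT NULL, so the INSERT fails.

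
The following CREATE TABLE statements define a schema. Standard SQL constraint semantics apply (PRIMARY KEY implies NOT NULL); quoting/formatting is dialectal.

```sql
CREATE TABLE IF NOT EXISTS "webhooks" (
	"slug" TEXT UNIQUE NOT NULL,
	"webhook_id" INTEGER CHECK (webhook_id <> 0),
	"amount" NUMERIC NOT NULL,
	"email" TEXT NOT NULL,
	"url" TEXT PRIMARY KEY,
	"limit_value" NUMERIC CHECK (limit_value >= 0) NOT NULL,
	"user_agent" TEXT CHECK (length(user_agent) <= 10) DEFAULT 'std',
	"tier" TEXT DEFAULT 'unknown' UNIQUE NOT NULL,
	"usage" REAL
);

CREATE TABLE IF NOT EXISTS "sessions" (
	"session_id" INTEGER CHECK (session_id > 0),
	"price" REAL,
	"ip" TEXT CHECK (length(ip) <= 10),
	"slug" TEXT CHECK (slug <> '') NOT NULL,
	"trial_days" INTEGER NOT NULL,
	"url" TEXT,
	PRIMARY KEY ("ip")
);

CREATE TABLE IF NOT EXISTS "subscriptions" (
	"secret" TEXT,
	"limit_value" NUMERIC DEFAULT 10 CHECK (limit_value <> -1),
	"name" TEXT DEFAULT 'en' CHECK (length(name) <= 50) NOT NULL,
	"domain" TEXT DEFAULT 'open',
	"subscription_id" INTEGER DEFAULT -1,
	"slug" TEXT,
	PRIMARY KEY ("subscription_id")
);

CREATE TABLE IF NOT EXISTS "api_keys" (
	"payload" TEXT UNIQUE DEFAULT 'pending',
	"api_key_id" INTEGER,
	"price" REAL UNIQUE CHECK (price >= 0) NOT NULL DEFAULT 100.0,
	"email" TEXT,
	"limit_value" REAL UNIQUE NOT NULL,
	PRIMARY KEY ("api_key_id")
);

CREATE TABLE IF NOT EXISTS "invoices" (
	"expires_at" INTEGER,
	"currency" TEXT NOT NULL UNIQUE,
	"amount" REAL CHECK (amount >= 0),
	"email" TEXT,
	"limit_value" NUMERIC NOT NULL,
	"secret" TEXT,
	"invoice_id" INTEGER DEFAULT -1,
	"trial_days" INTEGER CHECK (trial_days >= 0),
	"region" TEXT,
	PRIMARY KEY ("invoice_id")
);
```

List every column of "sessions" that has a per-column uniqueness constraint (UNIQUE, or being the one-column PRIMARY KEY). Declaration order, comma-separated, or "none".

- session_id: no UNIQUE or single-column PK constraint.
- price: no UNIQUE or single-column PK constraint.
- ip: single-column PRIMARY KEY → unique.
- slug: no UNIQUE or single-column PK constraint.
- trial_days: no UNIQUE or single-column PK constraint.
- url: no UNIQUE or single-column PK constraint.

ip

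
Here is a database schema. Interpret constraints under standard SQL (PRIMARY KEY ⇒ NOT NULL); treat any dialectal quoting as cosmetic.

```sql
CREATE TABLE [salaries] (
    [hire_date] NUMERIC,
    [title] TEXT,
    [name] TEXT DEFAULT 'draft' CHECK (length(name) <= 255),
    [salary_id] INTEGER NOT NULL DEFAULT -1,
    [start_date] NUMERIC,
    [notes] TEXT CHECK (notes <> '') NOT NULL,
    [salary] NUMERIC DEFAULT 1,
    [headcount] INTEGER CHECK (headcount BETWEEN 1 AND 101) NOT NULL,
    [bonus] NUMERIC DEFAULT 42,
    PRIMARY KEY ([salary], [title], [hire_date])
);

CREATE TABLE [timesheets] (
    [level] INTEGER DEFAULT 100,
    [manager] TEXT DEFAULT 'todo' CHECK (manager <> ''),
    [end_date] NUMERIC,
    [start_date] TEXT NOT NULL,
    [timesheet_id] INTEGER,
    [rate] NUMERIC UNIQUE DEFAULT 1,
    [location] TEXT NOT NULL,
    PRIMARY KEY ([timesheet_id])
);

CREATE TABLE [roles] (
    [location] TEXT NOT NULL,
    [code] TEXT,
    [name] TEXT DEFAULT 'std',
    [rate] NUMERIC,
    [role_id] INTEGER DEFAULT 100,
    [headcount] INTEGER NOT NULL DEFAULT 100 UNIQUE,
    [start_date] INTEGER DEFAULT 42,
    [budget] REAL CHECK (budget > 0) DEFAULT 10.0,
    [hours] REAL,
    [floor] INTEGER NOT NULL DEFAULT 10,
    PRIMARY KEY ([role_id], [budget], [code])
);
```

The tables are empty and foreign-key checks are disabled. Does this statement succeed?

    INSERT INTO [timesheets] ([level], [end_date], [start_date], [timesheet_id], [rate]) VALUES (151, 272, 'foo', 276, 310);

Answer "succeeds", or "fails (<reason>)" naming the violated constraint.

location is omitted from the column list and has no DEFAULT, so it would receive NULL.
But location is declared NOT NULL.

fails (NOT NULL on location)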